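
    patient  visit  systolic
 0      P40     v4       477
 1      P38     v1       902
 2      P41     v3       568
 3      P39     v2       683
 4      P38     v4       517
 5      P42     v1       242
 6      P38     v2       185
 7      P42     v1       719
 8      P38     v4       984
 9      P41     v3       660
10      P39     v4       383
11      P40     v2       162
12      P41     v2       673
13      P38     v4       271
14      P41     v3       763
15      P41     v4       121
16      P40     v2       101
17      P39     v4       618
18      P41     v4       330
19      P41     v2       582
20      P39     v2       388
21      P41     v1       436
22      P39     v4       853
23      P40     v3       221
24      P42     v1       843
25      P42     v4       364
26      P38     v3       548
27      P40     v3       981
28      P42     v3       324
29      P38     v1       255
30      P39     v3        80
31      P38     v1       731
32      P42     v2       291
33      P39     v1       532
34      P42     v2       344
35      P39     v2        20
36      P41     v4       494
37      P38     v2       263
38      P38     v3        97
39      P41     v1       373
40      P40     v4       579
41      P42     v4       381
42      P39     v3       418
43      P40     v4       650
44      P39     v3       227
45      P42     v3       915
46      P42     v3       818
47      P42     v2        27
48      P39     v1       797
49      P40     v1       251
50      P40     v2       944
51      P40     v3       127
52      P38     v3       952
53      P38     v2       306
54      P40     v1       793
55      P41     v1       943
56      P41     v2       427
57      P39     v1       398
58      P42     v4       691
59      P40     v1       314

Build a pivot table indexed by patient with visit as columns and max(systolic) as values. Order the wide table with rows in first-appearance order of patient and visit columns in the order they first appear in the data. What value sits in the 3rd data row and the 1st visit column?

494

With rows in first-appearance order of patient, row 3 is patient=P41. visit columns in first-appearance order: v4, v1, v3, v2; column 1 is v4.
Long rows with patient=P41, visit=v4: max(121, 330, 494) = 494.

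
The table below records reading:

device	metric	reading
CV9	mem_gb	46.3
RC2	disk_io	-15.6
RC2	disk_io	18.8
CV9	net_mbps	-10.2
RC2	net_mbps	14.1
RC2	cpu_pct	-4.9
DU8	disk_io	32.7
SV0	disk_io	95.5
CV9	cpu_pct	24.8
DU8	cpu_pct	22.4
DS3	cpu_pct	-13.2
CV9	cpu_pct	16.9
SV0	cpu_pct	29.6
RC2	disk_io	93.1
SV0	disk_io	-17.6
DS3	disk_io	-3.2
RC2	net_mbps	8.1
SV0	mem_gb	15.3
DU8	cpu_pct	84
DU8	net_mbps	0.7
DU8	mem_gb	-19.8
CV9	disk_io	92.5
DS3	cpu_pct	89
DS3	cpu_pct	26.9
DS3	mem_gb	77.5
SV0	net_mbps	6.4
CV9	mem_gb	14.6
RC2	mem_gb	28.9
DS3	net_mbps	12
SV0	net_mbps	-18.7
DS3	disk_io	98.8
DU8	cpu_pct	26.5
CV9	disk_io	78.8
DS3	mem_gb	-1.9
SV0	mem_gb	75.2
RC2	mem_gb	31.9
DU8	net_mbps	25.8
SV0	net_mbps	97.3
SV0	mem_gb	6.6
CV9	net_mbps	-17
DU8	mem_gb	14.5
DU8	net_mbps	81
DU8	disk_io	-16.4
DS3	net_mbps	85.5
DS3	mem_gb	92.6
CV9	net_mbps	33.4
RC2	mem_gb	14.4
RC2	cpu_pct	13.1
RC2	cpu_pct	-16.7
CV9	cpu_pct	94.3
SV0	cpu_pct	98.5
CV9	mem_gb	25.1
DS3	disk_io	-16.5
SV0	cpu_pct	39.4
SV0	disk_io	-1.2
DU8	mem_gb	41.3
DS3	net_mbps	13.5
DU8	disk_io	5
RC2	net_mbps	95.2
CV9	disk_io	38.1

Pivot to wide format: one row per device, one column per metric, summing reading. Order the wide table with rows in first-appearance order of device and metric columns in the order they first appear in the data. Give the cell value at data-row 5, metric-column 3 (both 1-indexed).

With rows in first-appearance order of device, row 5 is device=DS3. metric columns in first-appearance order: mem_gb, disk_io, net_mbps, cpu_pct; column 3 is net_mbps.
Long rows with device=DS3, metric=net_mbps: 12 + 85.5 + 13.5 = 111.

111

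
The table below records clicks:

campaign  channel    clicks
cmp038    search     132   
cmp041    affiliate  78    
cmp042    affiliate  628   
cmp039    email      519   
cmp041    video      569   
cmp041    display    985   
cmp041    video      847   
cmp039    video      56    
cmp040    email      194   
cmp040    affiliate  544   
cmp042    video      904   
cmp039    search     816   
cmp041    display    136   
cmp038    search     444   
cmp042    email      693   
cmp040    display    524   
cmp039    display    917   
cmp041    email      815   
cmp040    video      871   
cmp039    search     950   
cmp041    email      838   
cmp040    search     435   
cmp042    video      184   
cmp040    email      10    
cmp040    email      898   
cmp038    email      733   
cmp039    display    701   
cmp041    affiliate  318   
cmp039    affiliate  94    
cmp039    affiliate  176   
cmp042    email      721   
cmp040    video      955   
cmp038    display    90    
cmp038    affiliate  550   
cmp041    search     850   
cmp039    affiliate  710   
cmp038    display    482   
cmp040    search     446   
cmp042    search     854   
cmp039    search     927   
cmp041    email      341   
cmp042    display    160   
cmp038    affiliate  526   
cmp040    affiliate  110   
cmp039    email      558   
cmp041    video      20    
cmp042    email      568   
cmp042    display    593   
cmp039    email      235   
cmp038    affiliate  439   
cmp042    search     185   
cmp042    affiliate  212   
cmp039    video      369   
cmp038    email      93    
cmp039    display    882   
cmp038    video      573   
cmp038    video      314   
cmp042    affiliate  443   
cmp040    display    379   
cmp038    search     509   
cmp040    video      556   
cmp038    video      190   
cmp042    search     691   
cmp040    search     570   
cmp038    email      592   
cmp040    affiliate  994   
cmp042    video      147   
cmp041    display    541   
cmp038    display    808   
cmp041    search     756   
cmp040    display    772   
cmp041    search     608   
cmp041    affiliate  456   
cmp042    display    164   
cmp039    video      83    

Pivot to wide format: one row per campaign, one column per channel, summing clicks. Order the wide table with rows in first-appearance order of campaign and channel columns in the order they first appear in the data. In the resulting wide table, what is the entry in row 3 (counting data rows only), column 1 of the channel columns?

With rows in first-appearance order of campaign, row 3 is campaign=cmp042. channel columns in first-appearance order: search, affiliate, email, video, display; column 1 is search.
Long rows with campaign=cmp042, channel=search: 854 + 185 + 691 = 1730.

1730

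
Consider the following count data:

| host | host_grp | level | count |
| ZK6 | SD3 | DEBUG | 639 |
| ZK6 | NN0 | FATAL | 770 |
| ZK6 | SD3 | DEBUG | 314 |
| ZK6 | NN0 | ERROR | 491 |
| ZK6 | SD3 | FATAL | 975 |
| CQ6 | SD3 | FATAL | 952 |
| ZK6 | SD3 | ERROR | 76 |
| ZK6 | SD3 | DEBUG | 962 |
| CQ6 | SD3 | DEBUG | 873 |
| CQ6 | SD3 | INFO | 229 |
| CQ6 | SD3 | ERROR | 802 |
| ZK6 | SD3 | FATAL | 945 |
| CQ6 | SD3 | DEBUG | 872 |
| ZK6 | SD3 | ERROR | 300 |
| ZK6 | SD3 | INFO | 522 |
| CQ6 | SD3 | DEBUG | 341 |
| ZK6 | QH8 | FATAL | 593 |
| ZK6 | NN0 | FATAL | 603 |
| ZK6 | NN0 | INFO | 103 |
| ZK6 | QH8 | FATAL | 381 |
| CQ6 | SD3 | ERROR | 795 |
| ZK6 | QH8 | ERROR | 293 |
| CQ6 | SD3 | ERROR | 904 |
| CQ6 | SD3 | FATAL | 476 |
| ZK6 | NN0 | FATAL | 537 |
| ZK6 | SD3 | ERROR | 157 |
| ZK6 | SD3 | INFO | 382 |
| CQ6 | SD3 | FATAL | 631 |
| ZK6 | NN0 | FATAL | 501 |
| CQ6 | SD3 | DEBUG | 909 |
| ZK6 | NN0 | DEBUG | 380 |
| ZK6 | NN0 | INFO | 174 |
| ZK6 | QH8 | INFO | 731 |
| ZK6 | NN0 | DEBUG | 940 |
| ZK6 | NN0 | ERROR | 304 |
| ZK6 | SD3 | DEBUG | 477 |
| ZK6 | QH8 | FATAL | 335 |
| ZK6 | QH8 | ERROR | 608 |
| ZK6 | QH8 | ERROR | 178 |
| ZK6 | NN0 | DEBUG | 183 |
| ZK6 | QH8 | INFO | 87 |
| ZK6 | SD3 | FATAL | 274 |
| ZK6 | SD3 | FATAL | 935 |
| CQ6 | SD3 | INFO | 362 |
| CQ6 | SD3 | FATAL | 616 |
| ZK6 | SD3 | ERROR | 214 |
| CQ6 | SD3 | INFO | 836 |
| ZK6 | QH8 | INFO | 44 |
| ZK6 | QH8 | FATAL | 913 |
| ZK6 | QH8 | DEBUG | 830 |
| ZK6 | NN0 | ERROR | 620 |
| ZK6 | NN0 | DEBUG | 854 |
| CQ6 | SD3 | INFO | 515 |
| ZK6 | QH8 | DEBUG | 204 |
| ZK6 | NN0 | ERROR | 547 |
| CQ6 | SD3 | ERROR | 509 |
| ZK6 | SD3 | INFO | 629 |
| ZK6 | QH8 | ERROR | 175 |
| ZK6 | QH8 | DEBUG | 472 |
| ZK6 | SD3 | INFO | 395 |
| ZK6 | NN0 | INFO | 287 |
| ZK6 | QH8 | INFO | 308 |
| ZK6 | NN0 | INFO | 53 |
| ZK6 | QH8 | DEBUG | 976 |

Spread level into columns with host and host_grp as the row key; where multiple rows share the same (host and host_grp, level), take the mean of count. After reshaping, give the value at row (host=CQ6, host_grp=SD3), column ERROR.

Rows with host=CQ6, host_grp=SD3 and level=ERROR: count values are 802, 795, 904, 509.
(802 + 795 + 904 + 509) / 4 = 752.50.

752.50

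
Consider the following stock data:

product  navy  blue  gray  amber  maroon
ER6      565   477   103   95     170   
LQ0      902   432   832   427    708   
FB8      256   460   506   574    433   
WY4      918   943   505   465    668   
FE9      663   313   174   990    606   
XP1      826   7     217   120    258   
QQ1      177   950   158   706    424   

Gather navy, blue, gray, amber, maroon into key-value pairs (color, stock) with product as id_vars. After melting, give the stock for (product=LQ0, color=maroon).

708

Unpivoting turns each (product, wide-column) pair into one long row.
The wide cell at row LQ0, column maroon holds 708, so the long row (LQ0, maroon) has stock=708.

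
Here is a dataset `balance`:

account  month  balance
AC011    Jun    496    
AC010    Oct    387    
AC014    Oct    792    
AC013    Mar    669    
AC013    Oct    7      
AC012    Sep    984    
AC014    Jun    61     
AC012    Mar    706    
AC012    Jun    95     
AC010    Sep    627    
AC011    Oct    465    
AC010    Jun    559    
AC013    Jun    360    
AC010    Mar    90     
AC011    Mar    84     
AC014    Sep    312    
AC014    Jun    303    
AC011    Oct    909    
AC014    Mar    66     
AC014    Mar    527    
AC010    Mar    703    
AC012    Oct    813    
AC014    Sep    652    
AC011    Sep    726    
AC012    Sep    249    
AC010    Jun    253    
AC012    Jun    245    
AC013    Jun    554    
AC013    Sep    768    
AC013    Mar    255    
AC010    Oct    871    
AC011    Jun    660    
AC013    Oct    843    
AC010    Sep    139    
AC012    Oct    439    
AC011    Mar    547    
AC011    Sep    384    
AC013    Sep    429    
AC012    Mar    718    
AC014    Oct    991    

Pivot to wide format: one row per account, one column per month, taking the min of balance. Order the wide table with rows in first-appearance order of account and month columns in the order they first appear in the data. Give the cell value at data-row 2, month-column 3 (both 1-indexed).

With rows in first-appearance order of account, row 2 is account=AC010. month columns in first-appearance order: Jun, Oct, Mar, Sep; column 3 is Mar.
Long rows with account=AC010, month=Mar: min(90, 703) = 90.

90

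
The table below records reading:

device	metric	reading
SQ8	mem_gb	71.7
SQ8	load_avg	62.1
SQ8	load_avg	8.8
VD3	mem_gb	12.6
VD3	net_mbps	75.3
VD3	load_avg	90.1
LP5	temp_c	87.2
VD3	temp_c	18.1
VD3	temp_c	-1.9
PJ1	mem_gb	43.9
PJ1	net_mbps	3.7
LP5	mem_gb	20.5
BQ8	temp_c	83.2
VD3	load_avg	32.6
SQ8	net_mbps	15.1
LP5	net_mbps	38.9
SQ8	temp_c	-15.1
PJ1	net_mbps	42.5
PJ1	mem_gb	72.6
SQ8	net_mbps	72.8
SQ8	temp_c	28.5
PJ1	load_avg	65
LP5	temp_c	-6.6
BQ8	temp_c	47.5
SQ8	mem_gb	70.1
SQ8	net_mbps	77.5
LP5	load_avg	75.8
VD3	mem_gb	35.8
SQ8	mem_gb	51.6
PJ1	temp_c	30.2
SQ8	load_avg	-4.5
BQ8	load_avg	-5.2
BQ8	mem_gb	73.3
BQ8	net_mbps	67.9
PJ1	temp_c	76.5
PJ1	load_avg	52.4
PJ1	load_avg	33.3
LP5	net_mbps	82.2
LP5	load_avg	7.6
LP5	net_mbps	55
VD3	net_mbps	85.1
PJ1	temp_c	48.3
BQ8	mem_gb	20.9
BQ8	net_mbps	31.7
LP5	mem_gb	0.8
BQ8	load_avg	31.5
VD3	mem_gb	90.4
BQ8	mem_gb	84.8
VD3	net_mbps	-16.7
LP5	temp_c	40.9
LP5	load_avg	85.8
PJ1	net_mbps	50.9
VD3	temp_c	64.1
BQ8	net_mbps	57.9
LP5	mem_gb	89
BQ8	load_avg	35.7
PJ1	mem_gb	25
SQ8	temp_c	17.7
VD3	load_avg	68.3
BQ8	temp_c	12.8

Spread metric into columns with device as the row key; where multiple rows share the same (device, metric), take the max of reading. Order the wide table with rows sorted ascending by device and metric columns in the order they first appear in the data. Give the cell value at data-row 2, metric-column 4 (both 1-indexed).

87.2

With rows sorted ascending by device, row 2 is device=LP5. metric columns in first-appearance order: mem_gb, load_avg, net_mbps, temp_c; column 4 is temp_c.
Long rows with device=LP5, metric=temp_c: max(87.2, -6.6, 40.9) = 87.2.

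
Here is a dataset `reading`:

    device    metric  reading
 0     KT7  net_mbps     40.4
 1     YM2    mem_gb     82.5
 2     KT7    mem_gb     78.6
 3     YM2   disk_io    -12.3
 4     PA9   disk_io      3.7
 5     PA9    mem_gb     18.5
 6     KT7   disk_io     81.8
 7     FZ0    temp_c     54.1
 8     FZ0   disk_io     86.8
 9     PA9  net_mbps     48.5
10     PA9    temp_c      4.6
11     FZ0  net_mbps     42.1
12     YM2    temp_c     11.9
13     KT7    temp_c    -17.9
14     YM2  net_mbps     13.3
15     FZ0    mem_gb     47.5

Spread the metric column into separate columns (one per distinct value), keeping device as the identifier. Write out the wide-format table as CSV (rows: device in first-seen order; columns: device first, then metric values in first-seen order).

device,net_mbps,mem_gb,disk_io,temp_c
KT7,40.4,78.6,81.8,-17.9
YM2,13.3,82.5,-12.3,11.9
PA9,48.5,18.5,3.7,4.6
FZ0,42.1,47.5,86.8,54.1

Columns: device plus the 4 distinct metric values (net_mbps, mem_gb, disk_io, temp_c).
For example, row KT7 column net_mbps takes reading=40.4 from the long row (KT7, net_mbps).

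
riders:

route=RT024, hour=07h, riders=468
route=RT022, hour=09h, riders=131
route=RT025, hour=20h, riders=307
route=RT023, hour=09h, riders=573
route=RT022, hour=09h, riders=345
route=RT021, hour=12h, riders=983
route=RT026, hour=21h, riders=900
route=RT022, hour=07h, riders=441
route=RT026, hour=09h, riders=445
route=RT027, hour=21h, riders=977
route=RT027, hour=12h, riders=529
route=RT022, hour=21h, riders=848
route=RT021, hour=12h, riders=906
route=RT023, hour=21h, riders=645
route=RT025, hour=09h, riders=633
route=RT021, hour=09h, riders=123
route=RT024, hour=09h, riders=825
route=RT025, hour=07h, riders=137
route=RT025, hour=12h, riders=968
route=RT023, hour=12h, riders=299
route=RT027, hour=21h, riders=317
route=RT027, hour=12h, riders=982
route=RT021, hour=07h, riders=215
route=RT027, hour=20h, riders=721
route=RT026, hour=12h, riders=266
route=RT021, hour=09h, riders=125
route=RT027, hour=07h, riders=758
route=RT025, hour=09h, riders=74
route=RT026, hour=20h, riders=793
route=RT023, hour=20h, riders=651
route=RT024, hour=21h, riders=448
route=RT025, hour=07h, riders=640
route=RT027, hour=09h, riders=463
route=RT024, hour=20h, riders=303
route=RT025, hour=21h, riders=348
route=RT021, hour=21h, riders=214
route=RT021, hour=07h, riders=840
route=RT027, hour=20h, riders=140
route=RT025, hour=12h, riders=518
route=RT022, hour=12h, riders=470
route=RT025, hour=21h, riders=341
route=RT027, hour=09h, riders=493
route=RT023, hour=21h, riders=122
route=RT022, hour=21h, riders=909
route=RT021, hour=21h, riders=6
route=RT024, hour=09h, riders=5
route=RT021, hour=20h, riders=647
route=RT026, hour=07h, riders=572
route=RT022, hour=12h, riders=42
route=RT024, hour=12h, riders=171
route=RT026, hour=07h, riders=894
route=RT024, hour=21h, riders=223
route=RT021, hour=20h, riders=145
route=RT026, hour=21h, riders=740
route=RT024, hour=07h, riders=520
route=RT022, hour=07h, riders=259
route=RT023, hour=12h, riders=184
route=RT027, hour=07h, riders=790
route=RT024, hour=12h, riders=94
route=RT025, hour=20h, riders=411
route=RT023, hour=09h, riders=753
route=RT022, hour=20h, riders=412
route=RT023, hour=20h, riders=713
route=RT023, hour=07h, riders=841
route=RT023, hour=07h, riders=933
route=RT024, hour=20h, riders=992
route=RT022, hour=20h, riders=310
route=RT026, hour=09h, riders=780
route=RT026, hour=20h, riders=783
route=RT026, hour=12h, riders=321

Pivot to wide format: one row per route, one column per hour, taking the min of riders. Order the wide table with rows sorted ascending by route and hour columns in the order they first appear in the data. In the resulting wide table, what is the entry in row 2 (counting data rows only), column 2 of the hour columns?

131

With rows sorted ascending by route, row 2 is route=RT022. hour columns in first-appearance order: 07h, 09h, 20h, 12h, 21h; column 2 is 09h.
Long rows with route=RT022, hour=09h: min(131, 345) = 131.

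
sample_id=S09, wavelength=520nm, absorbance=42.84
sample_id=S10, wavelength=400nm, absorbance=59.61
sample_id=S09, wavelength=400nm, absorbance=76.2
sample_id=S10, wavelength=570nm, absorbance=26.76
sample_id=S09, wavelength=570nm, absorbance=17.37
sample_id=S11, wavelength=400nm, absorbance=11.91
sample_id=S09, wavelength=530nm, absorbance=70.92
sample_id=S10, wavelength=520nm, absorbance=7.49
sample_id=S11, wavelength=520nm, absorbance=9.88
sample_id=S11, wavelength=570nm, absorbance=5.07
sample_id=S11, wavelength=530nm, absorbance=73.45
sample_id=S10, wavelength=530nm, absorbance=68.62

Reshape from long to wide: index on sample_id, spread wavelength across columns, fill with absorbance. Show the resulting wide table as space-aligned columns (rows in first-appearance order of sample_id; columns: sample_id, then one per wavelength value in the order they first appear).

sample_id  520nm  400nm  570nm  530nm
S09        42.84  76.2   17.37  70.92
S10        7.49   59.61  26.76  68.62
S11        9.88   11.91  5.07   73.45

Columns: sample_id plus the 4 distinct wavelength values (520nm, 400nm, 570nm, 530nm).
For example, row S09 column 520nm takes absorbance=42.84 from the long row (S09, 520nm).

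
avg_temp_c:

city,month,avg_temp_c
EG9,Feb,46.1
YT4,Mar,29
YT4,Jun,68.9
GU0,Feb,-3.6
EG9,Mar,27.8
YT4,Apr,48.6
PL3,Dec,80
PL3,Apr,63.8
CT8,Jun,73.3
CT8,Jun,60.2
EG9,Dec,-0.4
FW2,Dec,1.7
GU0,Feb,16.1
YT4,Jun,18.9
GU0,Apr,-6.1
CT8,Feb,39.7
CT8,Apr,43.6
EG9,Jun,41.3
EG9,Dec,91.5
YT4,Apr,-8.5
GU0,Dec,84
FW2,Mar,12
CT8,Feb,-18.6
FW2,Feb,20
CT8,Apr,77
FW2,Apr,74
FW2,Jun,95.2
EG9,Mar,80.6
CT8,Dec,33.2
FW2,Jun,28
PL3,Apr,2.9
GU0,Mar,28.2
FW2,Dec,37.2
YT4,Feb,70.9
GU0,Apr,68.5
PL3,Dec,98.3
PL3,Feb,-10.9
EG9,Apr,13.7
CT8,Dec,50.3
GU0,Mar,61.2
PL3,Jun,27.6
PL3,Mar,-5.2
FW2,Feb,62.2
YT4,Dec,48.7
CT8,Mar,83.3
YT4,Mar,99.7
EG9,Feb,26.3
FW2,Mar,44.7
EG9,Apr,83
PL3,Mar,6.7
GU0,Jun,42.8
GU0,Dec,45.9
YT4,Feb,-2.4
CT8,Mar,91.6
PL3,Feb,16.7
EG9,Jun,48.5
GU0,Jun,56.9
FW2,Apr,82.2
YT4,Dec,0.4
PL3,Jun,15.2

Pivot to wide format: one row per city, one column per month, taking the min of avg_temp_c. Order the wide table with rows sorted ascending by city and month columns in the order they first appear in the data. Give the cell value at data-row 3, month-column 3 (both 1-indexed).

28

With rows sorted ascending by city, row 3 is city=FW2. month columns in first-appearance order: Feb, Mar, Jun, Apr, Dec; column 3 is Jun.
Long rows with city=FW2, month=Jun: min(95.2, 28) = 28.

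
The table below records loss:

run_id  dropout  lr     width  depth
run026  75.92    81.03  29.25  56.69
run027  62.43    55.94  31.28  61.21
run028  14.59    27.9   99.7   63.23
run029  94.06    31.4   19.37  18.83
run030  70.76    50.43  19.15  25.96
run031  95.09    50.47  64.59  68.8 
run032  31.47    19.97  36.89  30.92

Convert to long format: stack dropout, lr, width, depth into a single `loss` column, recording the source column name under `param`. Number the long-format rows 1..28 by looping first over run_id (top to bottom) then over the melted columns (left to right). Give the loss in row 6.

55.94

28 rows total (7 × 4). Row 6: index ⌊(6-1)/4⌋ = 1 into run_id → run027; (6-1) mod 4 = 1 into the melted columns → lr.
So row 6 is (run027, lr, 55.94); loss = 55.94.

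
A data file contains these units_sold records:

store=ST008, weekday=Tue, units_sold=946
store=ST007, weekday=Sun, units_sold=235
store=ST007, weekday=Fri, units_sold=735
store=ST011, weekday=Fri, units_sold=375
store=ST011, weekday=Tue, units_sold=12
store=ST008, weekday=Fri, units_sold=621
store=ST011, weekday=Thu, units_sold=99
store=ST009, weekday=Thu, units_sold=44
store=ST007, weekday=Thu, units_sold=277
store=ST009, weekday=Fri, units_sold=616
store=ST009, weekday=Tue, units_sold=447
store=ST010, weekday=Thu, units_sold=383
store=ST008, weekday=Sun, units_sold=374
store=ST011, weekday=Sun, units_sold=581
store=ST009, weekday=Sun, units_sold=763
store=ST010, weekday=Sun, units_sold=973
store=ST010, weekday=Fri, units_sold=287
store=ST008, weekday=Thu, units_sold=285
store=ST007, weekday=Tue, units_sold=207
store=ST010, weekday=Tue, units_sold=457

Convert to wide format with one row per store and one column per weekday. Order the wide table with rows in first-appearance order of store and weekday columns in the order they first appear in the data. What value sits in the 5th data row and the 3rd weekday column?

287

With rows in first-appearance order of store, row 5 is store=ST010. weekday columns in first-appearance order: Tue, Sun, Fri, Thu; column 3 is Fri.
Long rows with store=ST010, weekday=Fri: units_sold = 287.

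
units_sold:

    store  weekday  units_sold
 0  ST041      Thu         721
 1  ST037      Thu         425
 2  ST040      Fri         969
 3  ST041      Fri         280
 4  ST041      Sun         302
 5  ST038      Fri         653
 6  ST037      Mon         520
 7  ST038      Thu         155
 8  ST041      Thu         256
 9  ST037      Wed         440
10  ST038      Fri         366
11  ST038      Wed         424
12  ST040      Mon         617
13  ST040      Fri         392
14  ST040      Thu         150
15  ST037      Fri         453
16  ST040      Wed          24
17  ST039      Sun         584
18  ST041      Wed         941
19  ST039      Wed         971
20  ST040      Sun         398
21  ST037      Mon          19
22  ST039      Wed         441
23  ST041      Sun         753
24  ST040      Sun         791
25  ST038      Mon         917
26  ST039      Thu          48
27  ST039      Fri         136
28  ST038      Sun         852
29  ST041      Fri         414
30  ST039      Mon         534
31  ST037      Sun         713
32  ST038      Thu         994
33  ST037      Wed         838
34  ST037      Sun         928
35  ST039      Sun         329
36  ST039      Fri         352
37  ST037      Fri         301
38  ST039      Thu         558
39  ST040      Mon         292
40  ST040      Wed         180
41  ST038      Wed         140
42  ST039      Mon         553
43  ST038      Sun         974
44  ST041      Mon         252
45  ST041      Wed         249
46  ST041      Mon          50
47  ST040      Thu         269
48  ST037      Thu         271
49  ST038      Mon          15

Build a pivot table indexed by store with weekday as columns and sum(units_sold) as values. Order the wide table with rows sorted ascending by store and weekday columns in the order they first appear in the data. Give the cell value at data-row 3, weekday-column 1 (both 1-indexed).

With rows sorted ascending by store, row 3 is store=ST039. weekday columns in first-appearance order: Thu, Fri, Sun, Mon, Wed; column 1 is Thu.
Long rows with store=ST039, weekday=Thu: 48 + 558 = 606.

606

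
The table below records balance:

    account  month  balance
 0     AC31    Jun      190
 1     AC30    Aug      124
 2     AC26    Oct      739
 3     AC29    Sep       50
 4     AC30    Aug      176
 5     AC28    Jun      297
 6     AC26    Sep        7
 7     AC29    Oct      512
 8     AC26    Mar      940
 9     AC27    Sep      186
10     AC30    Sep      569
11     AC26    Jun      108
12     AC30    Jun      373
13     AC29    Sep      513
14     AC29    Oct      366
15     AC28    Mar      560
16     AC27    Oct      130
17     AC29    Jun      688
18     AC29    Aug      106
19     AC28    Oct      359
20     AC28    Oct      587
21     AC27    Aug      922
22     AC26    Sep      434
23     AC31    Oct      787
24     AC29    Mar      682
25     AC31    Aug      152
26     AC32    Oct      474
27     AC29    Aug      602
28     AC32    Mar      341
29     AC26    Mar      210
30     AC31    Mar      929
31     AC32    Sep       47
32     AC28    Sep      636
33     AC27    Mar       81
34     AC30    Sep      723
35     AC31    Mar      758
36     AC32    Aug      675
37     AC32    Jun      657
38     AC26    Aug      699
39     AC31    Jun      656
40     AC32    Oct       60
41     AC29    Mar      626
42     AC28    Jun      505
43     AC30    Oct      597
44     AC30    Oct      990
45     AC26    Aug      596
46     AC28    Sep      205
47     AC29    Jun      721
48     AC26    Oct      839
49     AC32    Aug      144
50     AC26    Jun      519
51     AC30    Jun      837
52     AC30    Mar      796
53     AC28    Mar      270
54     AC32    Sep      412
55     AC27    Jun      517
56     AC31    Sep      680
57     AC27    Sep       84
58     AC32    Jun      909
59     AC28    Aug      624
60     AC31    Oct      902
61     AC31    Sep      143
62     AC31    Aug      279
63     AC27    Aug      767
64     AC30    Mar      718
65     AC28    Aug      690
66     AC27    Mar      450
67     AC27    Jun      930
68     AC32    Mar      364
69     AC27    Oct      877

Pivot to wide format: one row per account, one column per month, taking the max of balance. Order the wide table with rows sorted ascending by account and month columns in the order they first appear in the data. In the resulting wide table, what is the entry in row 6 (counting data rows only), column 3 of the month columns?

902

With rows sorted ascending by account, row 6 is account=AC31. month columns in first-appearance order: Jun, Aug, Oct, Sep, Mar; column 3 is Oct.
Long rows with account=AC31, month=Oct: max(787, 902) = 902.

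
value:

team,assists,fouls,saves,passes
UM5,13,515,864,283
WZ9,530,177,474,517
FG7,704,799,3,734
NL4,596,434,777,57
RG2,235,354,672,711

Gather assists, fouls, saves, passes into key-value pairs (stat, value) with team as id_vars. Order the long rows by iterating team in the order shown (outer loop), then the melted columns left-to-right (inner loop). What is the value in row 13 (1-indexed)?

20 rows total (5 × 4). Row 13: index ⌊(13-1)/4⌋ = 3 into team → NL4; (13-1) mod 4 = 0 into the melted columns → assists.
So row 13 is (NL4, assists, 596); value = 596.

596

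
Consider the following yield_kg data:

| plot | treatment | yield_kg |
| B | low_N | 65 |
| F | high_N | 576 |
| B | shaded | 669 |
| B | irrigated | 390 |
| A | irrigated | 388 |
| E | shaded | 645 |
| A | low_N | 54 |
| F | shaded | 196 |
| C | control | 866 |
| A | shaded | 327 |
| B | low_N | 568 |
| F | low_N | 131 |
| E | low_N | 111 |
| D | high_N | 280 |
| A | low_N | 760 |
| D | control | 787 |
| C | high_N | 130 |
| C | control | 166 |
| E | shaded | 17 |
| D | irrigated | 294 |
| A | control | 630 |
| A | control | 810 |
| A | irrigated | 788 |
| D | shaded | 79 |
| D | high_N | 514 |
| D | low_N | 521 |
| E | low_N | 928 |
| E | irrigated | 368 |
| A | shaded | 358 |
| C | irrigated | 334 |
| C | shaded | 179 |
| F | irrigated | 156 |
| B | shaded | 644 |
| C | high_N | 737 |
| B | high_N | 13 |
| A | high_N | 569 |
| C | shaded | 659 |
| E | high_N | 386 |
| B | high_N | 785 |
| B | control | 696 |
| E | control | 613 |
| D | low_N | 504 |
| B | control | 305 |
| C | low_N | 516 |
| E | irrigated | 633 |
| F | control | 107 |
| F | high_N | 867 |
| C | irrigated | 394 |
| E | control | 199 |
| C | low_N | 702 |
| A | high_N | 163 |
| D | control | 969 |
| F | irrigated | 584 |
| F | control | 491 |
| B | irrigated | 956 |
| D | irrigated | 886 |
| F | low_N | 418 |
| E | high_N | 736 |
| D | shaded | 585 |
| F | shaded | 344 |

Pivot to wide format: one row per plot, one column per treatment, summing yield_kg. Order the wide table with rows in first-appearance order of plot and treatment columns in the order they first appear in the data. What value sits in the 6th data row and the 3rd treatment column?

With rows in first-appearance order of plot, row 6 is plot=D. treatment columns in first-appearance order: low_N, high_N, shaded, irrigated, control; column 3 is shaded.
Long rows with plot=D, treatment=shaded: 79 + 585 = 664.

664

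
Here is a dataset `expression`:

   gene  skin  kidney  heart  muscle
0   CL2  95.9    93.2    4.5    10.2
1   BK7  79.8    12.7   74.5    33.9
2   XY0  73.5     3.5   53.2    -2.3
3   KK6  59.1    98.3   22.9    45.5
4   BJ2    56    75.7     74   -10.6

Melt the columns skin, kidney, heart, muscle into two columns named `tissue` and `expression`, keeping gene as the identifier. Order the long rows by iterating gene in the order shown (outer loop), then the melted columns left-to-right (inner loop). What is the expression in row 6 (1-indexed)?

20 rows total (5 × 4). Row 6: index ⌊(6-1)/4⌋ = 1 into gene → BK7; (6-1) mod 4 = 1 into the melted columns → kidney.
So row 6 is (BK7, kidney, 12.7); expression = 12.7.

12.7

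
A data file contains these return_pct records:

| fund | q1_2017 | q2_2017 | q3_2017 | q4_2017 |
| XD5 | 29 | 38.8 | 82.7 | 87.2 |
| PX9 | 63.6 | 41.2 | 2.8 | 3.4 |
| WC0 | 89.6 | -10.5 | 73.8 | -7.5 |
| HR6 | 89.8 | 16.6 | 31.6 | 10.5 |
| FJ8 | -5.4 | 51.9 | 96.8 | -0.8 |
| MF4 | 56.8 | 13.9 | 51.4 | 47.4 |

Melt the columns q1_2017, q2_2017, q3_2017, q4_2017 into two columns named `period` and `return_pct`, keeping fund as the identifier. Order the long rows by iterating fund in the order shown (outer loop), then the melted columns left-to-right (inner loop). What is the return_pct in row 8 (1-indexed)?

24 rows total (6 × 4). Row 8: index ⌊(8-1)/4⌋ = 1 into fund → PX9; (8-1) mod 4 = 3 into the melted columns → q4_2017.
So row 8 is (PX9, q4_2017, 3.4); return_pct = 3.4.

3.4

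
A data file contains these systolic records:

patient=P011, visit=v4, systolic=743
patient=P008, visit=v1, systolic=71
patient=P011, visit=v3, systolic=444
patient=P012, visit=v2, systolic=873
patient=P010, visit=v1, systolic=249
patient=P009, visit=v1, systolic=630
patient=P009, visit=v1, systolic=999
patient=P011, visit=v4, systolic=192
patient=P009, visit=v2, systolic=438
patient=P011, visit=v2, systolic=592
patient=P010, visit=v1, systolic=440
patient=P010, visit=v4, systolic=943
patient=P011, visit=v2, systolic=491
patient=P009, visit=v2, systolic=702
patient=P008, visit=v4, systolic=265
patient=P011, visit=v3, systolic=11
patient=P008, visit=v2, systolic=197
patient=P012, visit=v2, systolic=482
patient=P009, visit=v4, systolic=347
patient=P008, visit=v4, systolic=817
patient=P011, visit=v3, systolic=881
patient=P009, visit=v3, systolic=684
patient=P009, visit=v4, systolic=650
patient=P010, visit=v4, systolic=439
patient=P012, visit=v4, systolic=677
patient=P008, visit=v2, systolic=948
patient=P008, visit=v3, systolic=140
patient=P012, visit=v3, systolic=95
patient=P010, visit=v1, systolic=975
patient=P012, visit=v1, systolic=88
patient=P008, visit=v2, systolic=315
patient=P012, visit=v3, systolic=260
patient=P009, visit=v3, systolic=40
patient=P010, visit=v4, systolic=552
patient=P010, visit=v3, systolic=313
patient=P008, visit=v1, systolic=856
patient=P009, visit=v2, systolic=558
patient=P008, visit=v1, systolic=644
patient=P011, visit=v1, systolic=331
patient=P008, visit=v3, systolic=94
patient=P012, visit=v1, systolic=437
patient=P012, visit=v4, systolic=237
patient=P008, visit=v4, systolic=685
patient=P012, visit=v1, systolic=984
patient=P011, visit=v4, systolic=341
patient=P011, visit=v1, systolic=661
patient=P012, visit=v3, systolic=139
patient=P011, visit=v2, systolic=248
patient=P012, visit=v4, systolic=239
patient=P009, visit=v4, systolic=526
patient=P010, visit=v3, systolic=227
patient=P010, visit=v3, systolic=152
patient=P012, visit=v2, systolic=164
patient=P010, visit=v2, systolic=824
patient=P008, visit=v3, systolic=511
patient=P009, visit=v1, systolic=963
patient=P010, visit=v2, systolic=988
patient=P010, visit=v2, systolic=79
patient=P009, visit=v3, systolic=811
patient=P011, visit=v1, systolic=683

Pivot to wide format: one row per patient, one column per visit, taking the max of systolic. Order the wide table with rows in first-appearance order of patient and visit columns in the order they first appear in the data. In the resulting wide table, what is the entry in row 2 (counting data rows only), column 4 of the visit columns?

With rows in first-appearance order of patient, row 2 is patient=P008. visit columns in first-appearance order: v4, v1, v3, v2; column 4 is v2.
Long rows with patient=P008, visit=v2: max(197, 948, 315) = 948.

948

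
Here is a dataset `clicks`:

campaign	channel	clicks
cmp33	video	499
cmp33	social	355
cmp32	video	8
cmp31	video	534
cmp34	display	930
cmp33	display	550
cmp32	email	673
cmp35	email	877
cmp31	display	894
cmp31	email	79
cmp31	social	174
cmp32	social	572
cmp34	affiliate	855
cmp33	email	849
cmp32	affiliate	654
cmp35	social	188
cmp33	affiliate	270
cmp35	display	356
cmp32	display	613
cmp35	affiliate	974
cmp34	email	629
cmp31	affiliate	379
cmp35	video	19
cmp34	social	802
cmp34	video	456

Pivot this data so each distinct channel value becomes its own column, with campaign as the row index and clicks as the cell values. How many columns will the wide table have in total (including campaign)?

6

1 column for campaign plus 5 distinct channel values → 6 columns.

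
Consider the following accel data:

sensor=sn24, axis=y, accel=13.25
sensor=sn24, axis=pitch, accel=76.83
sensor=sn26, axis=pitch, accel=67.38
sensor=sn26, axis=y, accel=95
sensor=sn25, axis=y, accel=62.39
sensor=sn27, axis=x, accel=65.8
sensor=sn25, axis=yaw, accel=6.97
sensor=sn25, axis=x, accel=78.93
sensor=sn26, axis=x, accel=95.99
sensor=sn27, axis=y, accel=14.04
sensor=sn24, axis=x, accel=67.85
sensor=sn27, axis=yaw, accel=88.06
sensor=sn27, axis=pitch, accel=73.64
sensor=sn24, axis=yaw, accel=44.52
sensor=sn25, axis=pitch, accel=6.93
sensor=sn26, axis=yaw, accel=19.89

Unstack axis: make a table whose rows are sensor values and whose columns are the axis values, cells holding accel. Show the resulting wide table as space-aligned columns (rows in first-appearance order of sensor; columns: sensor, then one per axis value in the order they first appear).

Columns: sensor plus the 4 distinct axis values (y, pitch, x, yaw).
For example, row sn24 column y takes accel=13.25 from the long row (sn24, y).

sensor  y      pitch  x      yaw  
sn24    13.25  76.83  67.85  44.52
sn26    95     67.38  95.99  19.89
sn25    62.39  6.93   78.93  6.97 
sn27    14.04  73.64  65.8   88.06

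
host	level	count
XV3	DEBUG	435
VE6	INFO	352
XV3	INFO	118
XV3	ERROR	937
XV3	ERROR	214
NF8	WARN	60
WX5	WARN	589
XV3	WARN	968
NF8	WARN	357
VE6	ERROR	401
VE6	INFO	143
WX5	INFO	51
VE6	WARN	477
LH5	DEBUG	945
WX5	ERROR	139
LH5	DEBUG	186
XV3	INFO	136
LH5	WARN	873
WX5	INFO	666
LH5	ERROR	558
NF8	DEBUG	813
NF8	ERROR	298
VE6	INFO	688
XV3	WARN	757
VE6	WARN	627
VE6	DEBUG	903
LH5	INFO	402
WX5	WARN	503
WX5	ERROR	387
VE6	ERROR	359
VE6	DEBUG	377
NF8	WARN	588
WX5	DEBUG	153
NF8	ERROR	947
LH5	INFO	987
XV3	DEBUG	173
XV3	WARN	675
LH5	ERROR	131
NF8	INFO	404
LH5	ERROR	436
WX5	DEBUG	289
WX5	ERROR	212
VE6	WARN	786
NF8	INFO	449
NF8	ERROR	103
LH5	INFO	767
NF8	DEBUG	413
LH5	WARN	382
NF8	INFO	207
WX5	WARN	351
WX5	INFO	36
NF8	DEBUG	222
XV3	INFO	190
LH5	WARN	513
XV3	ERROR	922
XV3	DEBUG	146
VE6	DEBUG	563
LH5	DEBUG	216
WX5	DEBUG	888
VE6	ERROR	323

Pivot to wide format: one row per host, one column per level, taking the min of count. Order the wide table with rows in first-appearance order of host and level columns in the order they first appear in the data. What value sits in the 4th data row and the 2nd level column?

With rows in first-appearance order of host, row 4 is host=WX5. level columns in first-appearance order: DEBUG, INFO, ERROR, WARN; column 2 is INFO.
Long rows with host=WX5, level=INFO: min(51, 666, 36) = 36.

36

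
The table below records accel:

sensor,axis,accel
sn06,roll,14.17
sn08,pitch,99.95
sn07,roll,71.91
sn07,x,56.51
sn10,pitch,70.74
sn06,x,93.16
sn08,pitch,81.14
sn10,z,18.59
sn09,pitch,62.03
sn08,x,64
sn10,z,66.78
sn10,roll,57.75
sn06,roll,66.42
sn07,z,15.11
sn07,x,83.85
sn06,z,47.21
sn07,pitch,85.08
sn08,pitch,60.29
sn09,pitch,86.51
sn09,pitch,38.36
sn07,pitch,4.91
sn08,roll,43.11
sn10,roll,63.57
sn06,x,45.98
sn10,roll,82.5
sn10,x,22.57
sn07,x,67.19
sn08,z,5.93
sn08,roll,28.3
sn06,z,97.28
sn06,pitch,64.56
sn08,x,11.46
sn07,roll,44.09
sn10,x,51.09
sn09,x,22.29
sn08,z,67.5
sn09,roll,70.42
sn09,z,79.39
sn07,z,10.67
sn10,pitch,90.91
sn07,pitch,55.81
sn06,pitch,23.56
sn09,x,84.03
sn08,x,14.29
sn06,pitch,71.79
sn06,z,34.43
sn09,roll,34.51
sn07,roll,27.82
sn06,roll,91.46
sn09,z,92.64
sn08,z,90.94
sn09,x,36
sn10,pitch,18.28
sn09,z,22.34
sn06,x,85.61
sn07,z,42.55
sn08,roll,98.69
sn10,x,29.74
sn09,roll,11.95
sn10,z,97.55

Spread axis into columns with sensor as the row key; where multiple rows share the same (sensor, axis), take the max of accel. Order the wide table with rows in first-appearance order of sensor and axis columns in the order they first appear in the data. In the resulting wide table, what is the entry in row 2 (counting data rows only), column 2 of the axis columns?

99.95

With rows in first-appearance order of sensor, row 2 is sensor=sn08. axis columns in first-appearance order: roll, pitch, x, z; column 2 is pitch.
Long rows with sensor=sn08, axis=pitch: max(99.95, 81.14, 60.29) = 99.95.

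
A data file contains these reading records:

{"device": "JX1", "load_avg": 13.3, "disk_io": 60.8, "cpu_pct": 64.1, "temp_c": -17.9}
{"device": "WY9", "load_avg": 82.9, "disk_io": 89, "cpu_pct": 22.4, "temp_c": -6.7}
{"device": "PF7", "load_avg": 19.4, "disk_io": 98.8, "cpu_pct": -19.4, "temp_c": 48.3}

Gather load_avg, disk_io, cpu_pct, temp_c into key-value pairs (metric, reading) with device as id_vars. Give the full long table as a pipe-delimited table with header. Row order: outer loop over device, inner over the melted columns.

Each (device, column) pair becomes one row: 3 × 4 = 12 rows.
For example, (JX1, load_avg) → reading=13.3.

| device | metric | reading |
| JX1 | load_avg | 13.3 |
| JX1 | disk_io | 60.8 |
| JX1 | cpu_pct | 64.1 |
| JX1 | temp_c | -17.9 |
| WY9 | load_avg | 82.9 |
| WY9 | disk_io | 89 |
| WY9 | cpu_pct | 22.4 |
| WY9 | temp_c | -6.7 |
| PF7 | load_avg | 19.4 |
| PF7 | disk_io | 98.8 |
| PF7 | cpu_pct | -19.4 |
| PF7 | temp_c | 48.3 |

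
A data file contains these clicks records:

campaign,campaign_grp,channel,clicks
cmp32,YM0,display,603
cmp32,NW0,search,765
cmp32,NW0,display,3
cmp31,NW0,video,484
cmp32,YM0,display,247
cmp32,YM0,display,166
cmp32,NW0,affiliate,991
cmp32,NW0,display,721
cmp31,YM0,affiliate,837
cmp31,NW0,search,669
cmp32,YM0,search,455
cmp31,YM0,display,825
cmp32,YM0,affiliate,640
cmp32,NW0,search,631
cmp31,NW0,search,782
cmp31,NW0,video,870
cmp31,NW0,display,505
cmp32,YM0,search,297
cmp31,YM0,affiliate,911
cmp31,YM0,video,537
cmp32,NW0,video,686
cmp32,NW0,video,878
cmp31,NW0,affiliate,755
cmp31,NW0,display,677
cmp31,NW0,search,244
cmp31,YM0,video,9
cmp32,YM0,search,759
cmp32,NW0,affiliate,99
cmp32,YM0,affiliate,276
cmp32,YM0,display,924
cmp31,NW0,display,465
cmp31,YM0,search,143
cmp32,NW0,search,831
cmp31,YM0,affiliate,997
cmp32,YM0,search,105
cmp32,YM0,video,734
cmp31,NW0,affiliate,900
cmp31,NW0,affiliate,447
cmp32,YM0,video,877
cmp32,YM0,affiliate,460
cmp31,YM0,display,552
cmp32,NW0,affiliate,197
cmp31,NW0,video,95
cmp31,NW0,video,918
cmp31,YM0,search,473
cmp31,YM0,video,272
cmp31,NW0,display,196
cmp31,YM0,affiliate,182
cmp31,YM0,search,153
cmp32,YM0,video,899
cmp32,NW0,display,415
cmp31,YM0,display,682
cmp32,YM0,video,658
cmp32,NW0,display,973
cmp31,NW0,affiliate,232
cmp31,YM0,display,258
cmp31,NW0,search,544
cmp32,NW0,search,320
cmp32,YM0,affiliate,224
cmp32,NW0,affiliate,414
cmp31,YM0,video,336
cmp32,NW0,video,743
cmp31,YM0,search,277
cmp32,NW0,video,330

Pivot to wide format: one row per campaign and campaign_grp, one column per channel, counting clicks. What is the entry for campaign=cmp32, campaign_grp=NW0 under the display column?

Rows with campaign=cmp32, campaign_grp=NW0 and channel=display: clicks values are 3, 721, 415, 973.
4 rows match — count = 4.

4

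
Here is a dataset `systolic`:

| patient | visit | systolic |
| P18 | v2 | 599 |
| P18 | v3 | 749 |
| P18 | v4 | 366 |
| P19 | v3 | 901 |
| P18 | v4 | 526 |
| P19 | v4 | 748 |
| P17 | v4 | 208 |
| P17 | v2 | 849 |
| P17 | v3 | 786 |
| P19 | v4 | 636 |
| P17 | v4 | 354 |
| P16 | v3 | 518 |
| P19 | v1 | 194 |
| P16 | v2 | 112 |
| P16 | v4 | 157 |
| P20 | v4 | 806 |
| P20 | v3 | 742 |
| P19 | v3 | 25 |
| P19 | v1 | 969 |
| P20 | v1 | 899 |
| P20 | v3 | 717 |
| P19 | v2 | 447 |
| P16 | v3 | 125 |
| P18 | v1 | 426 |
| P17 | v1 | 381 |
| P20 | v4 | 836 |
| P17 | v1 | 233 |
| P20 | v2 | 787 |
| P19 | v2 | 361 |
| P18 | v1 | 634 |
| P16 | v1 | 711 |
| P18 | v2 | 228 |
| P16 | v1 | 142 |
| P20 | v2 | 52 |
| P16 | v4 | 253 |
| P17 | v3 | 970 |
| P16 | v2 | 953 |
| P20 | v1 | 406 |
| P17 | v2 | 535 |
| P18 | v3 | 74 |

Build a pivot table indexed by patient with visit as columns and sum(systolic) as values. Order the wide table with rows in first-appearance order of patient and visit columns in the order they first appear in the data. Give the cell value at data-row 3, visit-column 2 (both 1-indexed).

With rows in first-appearance order of patient, row 3 is patient=P17. visit columns in first-appearance order: v2, v3, v4, v1; column 2 is v3.
Long rows with patient=P17, visit=v3: 786 + 970 = 1756.

1756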